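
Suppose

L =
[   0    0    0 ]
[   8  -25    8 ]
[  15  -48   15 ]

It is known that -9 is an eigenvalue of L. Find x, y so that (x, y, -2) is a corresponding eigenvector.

0, -1

We need (L + 9I)v = 0.
L + 9I = [[9, 0, 0], [8, -16, 8], [15, -48, 24]].
Row 1: (9)·x + (0)·y + (0)·-2 = 0
Row 2: (8)·x + (-16)·y + (8)·-2 = 0
Row 3: (15)·x + (-48)·y + (24)·-2 = 0
Solving gives x = 0, y = -1.
Check: L·(0, -1, -2) = (0, 9, 18) = -9·(0, -1, -2).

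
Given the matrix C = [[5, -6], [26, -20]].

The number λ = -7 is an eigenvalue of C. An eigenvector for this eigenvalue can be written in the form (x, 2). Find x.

1

We need (C + 7I)v = 0.
C + 7I = [[12, -6], [26, -13]].
Row 1: (12)·x + (-6)·2 = 0
Row 2: (26)·x + (-13)·2 = 0
Solving gives x = 1.
Check: C·(1, 2) = (-7, -14) = -7·(1, 2).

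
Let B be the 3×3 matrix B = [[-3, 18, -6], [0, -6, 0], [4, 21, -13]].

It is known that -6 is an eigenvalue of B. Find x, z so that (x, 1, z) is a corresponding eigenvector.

0, 3

We need (B + 6I)v = 0.
B + 6I = [[3, 18, -6], [0, 0, 0], [4, 21, -7]].
Row 1: (3)·x + (18)·1 + (-6)·z = 0
Row 2: (0)·x + (0)·1 + (0)·z = 0
Row 3: (4)·x + (21)·1 + (-7)·z = 0
Solving gives x = 0, z = 3.
Check: B·(0, 1, 3) = (0, -6, -18) = -6·(0, 1, 3).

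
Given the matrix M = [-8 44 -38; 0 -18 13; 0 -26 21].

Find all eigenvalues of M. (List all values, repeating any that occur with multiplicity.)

-8, -5, 8

Compute the characteristic polynomial p(r) = det(rI - M).
Expanding along the first row, p(r) = r^3 + 5r^2 - 64r - 320.
Since p(-8) = 0, r = -8 is a root.
Dividing by (r + 8) leaves r^2 - 3r - 40.
The quadratic factors as (r + 5)·(r - 8).
Eigenvalues: -8, -5, 8.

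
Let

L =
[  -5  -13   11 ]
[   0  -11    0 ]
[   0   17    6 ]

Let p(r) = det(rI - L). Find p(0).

-330

p(0) = det(0·I − L) = det(−L) = (−1)^3·det(L).
det(L) = 330, so p(0) = -330.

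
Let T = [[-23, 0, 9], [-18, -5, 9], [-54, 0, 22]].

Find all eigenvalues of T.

-5, -5, 4

Compute the characteristic polynomial p(lambda) = det(lambda·I - T).
Cofactor expansion gives p(lambda) = lambda^3 + 6·lambda^2 - 15·lambda - 100.
Rational-root test: lambda = -5 gives p(-5) = 0.
Factor out (lambda + 5): p(lambda) = (lambda + 5)·(lambda^2 + lambda - 20).
The quadratic factors as (lambda + 5)·(lambda - 4).
Eigenvalues: -5, -5, 4.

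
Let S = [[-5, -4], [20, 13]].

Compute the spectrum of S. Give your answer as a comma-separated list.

3, 5

det(S - lambda·I) = (-5 - lambda)(13 - lambda) - (-4)·(20) = lambda^2 - 8·lambda + 15.
This factors as (lambda - 3)·(lambda - 5) = 0.
Eigenvalues: 3, 5.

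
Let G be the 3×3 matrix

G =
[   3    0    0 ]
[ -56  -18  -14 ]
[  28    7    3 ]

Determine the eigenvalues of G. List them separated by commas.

-11, -4, 3

Compute the characteristic polynomial p(lambda) = det(lambda·I - G).
Expanding the 3×3 determinant: p(lambda) = lambda^3 + 12·lambda^2 - lambda - 132.
Try lambda = 3: p(3) = 0, so 3 is a root.
Factor out (lambda - 3): p(lambda) = (lambda - 3)·(lambda^2 + 15·lambda + 44).
The quadratic factors as (lambda + 11)·(lambda + 4).
Eigenvalues: -11, -4, 3.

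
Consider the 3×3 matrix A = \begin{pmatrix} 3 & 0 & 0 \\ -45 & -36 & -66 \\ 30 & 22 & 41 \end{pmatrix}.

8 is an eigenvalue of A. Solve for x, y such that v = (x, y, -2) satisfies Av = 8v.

0, 3

We need (A - 8I)v = 0.
A - 8I = [[-5, 0, 0], [-45, -44, -66], [30, 22, 33]].
Row 1: (-5)·x + (0)·y + (0)·-2 = 0
Row 2: (-45)·x + (-44)·y + (-66)·-2 = 0
Row 3: (30)·x + (22)·y + (33)·-2 = 0
Solving gives x = 0, y = 3.
Check: A·(0, 3, -2) = (0, 24, -16) = 8·(0, 3, -2).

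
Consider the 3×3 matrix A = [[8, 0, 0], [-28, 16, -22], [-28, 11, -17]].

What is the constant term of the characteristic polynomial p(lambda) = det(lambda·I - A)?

p(0) = det(0·I − A) = det(−A) = (−1)^3·det(A).
det(A) = -240, so p(0) = 240.

240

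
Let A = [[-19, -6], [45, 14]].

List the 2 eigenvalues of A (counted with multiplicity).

det(A - lambda·I) = (-19 - lambda)(14 - lambda) - (-6)·(45) = lambda^2 + 5·lambda + 4.
This factors as (lambda + 4)·(lambda + 1) = 0.
Eigenvalues: -4, -1.

-4, -1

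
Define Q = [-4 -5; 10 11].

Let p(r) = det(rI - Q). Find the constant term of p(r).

6

p(r) = r^2 - 7r + 6.
The constant term is 6.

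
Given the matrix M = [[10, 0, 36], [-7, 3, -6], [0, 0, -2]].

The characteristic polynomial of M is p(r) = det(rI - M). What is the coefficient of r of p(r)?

p(r) = r^3 - 11r^2 + 4r + 60.
The coefficient of r is 4.

4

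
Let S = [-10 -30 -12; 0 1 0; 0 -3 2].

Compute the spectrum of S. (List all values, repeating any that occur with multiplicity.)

Set up det(λI - S) = 0.
Expanding along the first row, p(λ) = λ^3 + 7λ^2 - 28λ + 20.
Since p(1) = 0, λ = 1 is a root.
Dividing by (λ - 1) leaves λ^2 + 8λ - 20.
The quadratic factors as (λ + 10)·(λ - 2).
Eigenvalues: -10, 1, 2.

-10, 1, 2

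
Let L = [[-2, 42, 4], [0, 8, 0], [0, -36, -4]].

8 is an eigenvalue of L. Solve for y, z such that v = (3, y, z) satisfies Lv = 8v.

We need (L - 8I)v = 0.
L - 8I = [[-10, 42, 4], [0, 0, 0], [0, -36, -12]].
Row 1: (-10)·3 + (42)·y + (4)·z = 0
Row 2: (0)·3 + (0)·y + (0)·z = 0
Row 3: (0)·3 + (-36)·y + (-12)·z = 0
Solving gives y = 1, z = -3.
Check: L·(3, 1, -3) = (24, 8, -24) = 8·(3, 1, -3).

1, -3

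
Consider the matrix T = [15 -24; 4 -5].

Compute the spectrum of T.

det(T - lambda·I) = (15 - lambda)(-5 - lambda) - (-24)·(4) = lambda^2 - 10·lambda + 21.
This factors as (lambda - 3)·(lambda - 7) = 0.
Eigenvalues: 3, 7.

3, 7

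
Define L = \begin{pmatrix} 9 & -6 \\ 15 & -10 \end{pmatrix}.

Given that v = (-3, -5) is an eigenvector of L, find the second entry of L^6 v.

-5

First find the eigenvalue: Lv = (3, 5) = -1·(-3, -5), so λ = -1.
Then L^6 v = λ^6·v = (-1)^6·(-3, -5) = 1·(-3, -5) = (-3, -5).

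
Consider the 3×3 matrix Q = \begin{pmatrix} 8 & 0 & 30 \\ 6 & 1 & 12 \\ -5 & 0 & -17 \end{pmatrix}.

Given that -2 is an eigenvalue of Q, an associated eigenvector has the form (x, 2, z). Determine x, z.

-3, 1

We need (Q + 2I)v = 0.
Q + 2I = [[10, 0, 30], [6, 3, 12], [-5, 0, -15]].
Row 1: (10)·x + (0)·2 + (30)·z = 0
Row 2: (6)·x + (3)·2 + (12)·z = 0
Row 3: (-5)·x + (0)·2 + (-15)·z = 0
Solving gives x = -3, z = 1.
Check: Q·(-3, 2, 1) = (6, -4, -2) = -2·(-3, 2, 1).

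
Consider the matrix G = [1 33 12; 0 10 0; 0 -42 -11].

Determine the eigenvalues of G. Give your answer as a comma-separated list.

-11, 1, 10

The characteristic polynomial is p(λ) = det(λI - G).
Cofactor expansion gives p(λ) = λ^3 - 111λ + 110.
Try λ = -11: p(-11) = 0, so -11 is a root.
Dividing by (λ + 11) leaves λ^2 - 11λ + 10.
The quadratic factors as (λ - 1)·(λ - 10).
Eigenvalues: -11, 1, 10.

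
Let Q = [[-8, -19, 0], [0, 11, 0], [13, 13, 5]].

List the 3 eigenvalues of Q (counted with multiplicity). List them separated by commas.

-8, 5, 11

Compute the characteristic polynomial p(λ) = det(λI - Q).
Cofactor expansion gives p(λ) = λ^3 - 8λ^2 - 73λ + 440.
Since p(11) = 0, λ = 11 is a root.
Dividing by (λ - 11) leaves λ^2 + 3λ - 40.
The quadratic factors as (λ + 8)·(λ - 5).
Eigenvalues: -8, 5, 11.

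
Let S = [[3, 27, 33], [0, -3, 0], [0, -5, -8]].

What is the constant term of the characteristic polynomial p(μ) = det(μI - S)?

p(0) = det(0·I − S) = det(−S) = (−1)^3·det(S).
det(S) = 72, so p(0) = -72.

-72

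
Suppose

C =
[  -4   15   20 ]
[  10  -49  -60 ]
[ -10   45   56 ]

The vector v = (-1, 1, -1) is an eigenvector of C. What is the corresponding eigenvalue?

Compute Cv: C·(-1, 1, -1) = (-1, 1, -1).
Since Cv = λv, compare component 1: -1 = λ·-1, so λ = 1.

1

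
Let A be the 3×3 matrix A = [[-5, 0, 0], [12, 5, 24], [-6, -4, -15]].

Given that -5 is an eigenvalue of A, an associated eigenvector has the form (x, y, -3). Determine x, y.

We need (A + 5I)v = 0.
A + 5I = [[0, 0, 0], [12, 10, 24], [-6, -4, -10]].
Row 1: (0)·x + (0)·y + (0)·-3 = 0
Row 2: (12)·x + (10)·y + (24)·-3 = 0
Row 3: (-6)·x + (-4)·y + (-10)·-3 = 0
Solving gives x = 1, y = 6.
Check: A·(1, 6, -3) = (-5, -30, 15) = -5·(1, 6, -3).

1, 6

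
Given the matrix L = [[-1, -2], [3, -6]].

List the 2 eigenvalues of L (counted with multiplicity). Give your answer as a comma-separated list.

det(L - tI) = (-1 - t)(-6 - t) - (-2)·(3) = t^2 + 7t + 12.
This factors as (t + 4)·(t + 3) = 0.
Eigenvalues: -4, -3.

-4, -3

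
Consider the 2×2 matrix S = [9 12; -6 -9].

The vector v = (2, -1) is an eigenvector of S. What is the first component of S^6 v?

First find the eigenvalue: Sv = (6, -3) = 3·(2, -1), so λ = 3.
Then S^6 v = λ^6·v = 3^6·(2, -1) = 729·(2, -1) = (1458, -729).

1458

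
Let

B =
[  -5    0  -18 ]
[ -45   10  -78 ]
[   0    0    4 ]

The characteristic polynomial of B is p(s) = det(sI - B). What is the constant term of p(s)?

200

p(s) = s^3 - 9s^2 - 30s + 200.
The constant term is 200.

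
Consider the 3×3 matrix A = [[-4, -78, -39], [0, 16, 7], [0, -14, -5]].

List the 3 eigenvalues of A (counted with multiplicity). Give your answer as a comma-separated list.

Set up det(sI - A) = 0.
Expanding the 3×3 determinant: p(s) = s^3 - 7s^2 - 26s + 72.
Try s = -4: p(-4) = 0, so -4 is a root.
Dividing by (s + 4) leaves s^2 - 11s + 18.
The quadratic factors as (s - 2)·(s - 9).
Eigenvalues: -4, 2, 9.

-4, 2, 9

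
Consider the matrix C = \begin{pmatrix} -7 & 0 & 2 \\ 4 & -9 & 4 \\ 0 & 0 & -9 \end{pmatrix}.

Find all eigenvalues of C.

-9, -9, -7

Compute the characteristic polynomial p(s) = det(sI - C).
Expanding along the first row, p(s) = s^3 + 25s^2 + 207s + 567.
Try s = -7: p(-7) = 0, so -7 is a root.
Dividing by (s + 7) leaves s^2 + 18s + 81.
The quadratic factor is (s + 9)^2.
Eigenvalues: -9, -9, -7.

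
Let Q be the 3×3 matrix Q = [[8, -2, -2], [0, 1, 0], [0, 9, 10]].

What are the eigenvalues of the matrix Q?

1, 8, 10

The characteristic polynomial is p(λ) = det(λI - Q).
Expanding along the first row, p(λ) = λ^3 - 19λ^2 + 98λ - 80.
Try λ = 1: p(1) = 0, so 1 is a root.
Factor out (λ - 1): p(λ) = (λ - 1)·(λ^2 - 18λ + 80).
The quadratic factors as (λ - 8)·(λ - 10).
Eigenvalues: 1, 8, 10.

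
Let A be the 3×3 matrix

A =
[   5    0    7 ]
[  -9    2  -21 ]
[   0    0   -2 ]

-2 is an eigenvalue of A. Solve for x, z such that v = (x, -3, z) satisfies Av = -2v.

1, -1

We need (A + 2I)v = 0.
A + 2I = [[7, 0, 7], [-9, 4, -21], [0, 0, 0]].
Row 1: (7)·x + (0)·-3 + (7)·z = 0
Row 2: (-9)·x + (4)·-3 + (-21)·z = 0
Row 3: (0)·x + (0)·-3 + (0)·z = 0
Solving gives x = 1, z = -1.
Check: A·(1, -3, -1) = (-2, 6, 2) = -2·(1, -3, -1).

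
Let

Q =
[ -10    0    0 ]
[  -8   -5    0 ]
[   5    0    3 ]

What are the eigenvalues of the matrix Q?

Q is lower triangular, so its eigenvalues are the diagonal entries.
Diagonal: -10, -5, 3.

-10, -5, 3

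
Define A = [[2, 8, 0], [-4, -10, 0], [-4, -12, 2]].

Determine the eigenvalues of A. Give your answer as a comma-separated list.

Compute the characteristic polynomial p(λ) = det(λI - A).
Expanding the 3×3 determinant: p(λ) = λ^3 + 6λ^2 - 4λ - 24.
Rational-root test: λ = -2 gives p(-2) = 0.
Factor out (λ + 2): p(λ) = (λ + 2)·(λ^2 + 4λ - 12).
The quadratic factors as (λ + 6)·(λ - 2).
Eigenvalues: -6, -2, 2.

-6, -2, 2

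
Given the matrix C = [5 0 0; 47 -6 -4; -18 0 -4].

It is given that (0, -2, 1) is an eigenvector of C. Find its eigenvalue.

Compute Cv: C·(0, -2, 1) = (0, 8, -4).
Since Cv = λv, compare component 2: 8 = λ·-2, so λ = -4.

-4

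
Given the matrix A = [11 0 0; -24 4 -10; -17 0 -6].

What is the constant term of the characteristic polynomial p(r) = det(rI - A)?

264

p(0) = det(0·I − A) = det(−A) = (−1)^3·det(A).
det(A) = -264, so p(0) = 264.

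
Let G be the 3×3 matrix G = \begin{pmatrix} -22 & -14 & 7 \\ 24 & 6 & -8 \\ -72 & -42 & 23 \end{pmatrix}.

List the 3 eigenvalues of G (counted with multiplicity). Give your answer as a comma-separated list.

The characteristic polynomial is p(μ) = det(μI - G).
Cofactor expansion gives p(μ) = μ^3 - 7μ^2 + 4μ + 12.
Rational-root test: μ = -1 gives p(-1) = 0.
Factor out (μ + 1): p(μ) = (μ + 1)·(μ^2 - 8μ + 12).
The quadratic factors as (μ - 2)·(μ - 6).
Eigenvalues: -1, 2, 6.

-1, 2, 6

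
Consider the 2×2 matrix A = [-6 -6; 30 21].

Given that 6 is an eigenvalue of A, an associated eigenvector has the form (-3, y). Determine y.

6

We need (A - 6I)v = 0.
A - 6I = [[-12, -6], [30, 15]].
Row 1: (-12)·-3 + (-6)·y = 0
Row 2: (30)·-3 + (15)·y = 0
Solving gives y = 6.
Check: A·(-3, 6) = (-18, 36) = 6·(-3, 6).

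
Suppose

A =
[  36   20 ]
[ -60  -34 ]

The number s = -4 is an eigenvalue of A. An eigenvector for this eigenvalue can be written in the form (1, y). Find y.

We need (A + 4I)v = 0.
A + 4I = [[40, 20], [-60, -30]].
Row 1: (40)·1 + (20)·y = 0
Row 2: (-60)·1 + (-30)·y = 0
Solving gives y = -2.
Check: A·(1, -2) = (-4, 8) = -4·(1, -2).

-2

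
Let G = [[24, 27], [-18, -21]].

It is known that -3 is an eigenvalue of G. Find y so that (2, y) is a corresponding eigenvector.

We need (G + 3I)v = 0.
G + 3I = [[27, 27], [-18, -18]].
Row 1: (27)·2 + (27)·y = 0
Row 2: (-18)·2 + (-18)·y = 0
Solving gives y = -2.
Check: G·(2, -2) = (-6, 6) = -3·(2, -2).

-2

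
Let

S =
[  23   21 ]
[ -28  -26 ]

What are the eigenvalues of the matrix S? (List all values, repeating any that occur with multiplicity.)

-5, 2

det(S - λI) = (23 - λ)(-26 - λ) - (21)·(-28) = λ^2 + 3λ - 10.
This factors as (λ + 5)·(λ - 2) = 0.
Eigenvalues: -5, 2.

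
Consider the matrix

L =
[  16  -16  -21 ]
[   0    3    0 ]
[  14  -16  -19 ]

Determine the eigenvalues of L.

Compute the characteristic polynomial p(lambda) = det(lambda·I - L).
Cofactor expansion gives p(lambda) = lambda^3 - 19·lambda + 30.
Try lambda = 3: p(3) = 0, so 3 is a root.
Dividing by (lambda - 3) leaves lambda^2 + 3·lambda - 10.
The quadratic factors as (lambda + 5)·(lambda - 2).
Eigenvalues: -5, 2, 3.

-5, 2, 3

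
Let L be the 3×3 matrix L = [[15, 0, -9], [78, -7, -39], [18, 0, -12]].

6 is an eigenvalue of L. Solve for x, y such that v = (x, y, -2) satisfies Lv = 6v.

-2, -6

We need (L - 6I)v = 0.
L - 6I = [[9, 0, -9], [78, -13, -39], [18, 0, -18]].
Row 1: (9)·x + (0)·y + (-9)·-2 = 0
Row 2: (78)·x + (-13)·y + (-39)·-2 = 0
Row 3: (18)·x + (0)·y + (-18)·-2 = 0
Solving gives x = -2, y = -6.
Check: L·(-2, -6, -2) = (-12, -36, -12) = 6·(-2, -6, -2).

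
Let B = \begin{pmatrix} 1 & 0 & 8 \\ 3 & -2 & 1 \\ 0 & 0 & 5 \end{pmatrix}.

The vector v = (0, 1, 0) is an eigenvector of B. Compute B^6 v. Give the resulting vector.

First find the eigenvalue: Bv = (0, -2, 0) = -2·(0, 1, 0), so λ = -2.
Then B^6 v = λ^6·v = (-2)^6·(0, 1, 0) = 64·(0, 1, 0) = (0, 64, 0).

(0, 64, 0)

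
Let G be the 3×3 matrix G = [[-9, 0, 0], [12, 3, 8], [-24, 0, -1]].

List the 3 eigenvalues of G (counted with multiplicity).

-9, -1, 3

Compute the characteristic polynomial p(t) = det(tI - G).
Expanding along the first row, p(t) = t^3 + 7t^2 - 21t - 27.
Since p(-9) = 0, t = -9 is a root.
Dividing by (t + 9) leaves t^2 - 2t - 3.
The quadratic factors as (t + 1)·(t - 3).
Eigenvalues: -9, -1, 3.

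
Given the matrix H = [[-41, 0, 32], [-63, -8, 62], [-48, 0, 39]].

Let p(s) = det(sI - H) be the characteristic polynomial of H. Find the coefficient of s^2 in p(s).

The coefficient of s^2 of det(sI - H) is −trace(H).
trace(H) = (-41) + (-8) + (39) = -10, so the coefficient is 10.

10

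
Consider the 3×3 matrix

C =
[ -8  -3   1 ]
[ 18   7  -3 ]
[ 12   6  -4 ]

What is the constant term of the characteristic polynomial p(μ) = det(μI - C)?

p(0) = det(0·I − C) = det(−C) = (−1)^3·det(C).
det(C) = -4, so p(0) = 4.

4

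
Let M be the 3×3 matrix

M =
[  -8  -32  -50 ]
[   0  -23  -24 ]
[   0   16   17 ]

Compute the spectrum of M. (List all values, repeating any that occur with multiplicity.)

-8, -7, 1

Set up det(μI - M) = 0.
Cofactor expansion gives p(μ) = μ^3 + 14μ^2 + 41μ - 56.
Try μ = 1: p(1) = 0, so 1 is a root.
Factor out (μ - 1): p(μ) = (μ - 1)·(μ^2 + 15μ + 56).
The quadratic factors as (μ + 8)·(μ + 7).
Eigenvalues: -8, -7, 1.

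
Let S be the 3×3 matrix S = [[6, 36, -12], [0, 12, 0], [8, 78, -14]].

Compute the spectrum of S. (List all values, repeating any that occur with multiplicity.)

-6, -2, 12

The characteristic polynomial is p(s) = det(sI - S).
Expanding the 3×3 determinant: p(s) = s^3 - 4s^2 - 84s - 144.
Rational-root test: s = -6 gives p(-6) = 0.
Factor out (s + 6): p(s) = (s + 6)·(s^2 - 10s - 24).
The quadratic factors as (s + 2)·(s - 12).
Eigenvalues: -6, -2, 12.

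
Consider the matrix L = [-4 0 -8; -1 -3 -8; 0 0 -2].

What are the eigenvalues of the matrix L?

-4, -3, -2

The characteristic polynomial is p(t) = det(tI - L).
Expanding the 3×3 determinant: p(t) = t^3 + 9t^2 + 26t + 24.
Since p(-3) = 0, t = -3 is a root.
Factor out (t + 3): p(t) = (t + 3)·(t^2 + 6t + 8).
The quadratic factors as (t + 4)·(t + 2).
Eigenvalues: -4, -3, -2.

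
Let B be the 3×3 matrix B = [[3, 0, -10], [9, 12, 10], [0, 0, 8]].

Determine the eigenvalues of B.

The characteristic polynomial is p(s) = det(sI - B).
Cofactor expansion gives p(s) = s^3 - 23s^2 + 156s - 288.
Since p(12) = 0, s = 12 is a root.
Factor out (s - 12): p(s) = (s - 12)·(s^2 - 11s + 24).
The quadratic factors as (s - 3)·(s - 8).
Eigenvalues: 3, 8, 12.

3, 8, 12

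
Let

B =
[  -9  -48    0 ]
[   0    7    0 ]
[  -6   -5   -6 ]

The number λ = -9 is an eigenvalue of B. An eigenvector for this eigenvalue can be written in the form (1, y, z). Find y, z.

We need (B + 9I)v = 0.
B + 9I = [[0, -48, 0], [0, 16, 0], [-6, -5, 3]].
Row 1: (0)·1 + (-48)·y + (0)·z = 0
Row 2: (0)·1 + (16)·y + (0)·z = 0
Row 3: (-6)·1 + (-5)·y + (3)·z = 0
Solving gives y = 0, z = 2.
Check: B·(1, 0, 2) = (-9, 0, -18) = -9·(1, 0, 2).

0, 2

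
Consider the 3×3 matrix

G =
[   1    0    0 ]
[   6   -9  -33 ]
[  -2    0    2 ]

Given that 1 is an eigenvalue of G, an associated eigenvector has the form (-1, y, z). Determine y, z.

6, -2

We need (G - 1I)v = 0.
G - 1I = [[0, 0, 0], [6, -10, -33], [-2, 0, 1]].
Row 1: (0)·-1 + (0)·y + (0)·z = 0
Row 2: (6)·-1 + (-10)·y + (-33)·z = 0
Row 3: (-2)·-1 + (0)·y + (1)·z = 0
Solving gives y = 6, z = -2.
Check: G·(-1, 6, -2) = (-1, 6, -2) = 1·(-1, 6, -2).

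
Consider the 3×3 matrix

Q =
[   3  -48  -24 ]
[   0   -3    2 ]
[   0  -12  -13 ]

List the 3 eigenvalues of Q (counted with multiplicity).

Compute the characteristic polynomial p(μ) = det(μI - Q).
Expanding the 3×3 determinant: p(μ) = μ^3 + 13μ^2 + 15μ - 189.
Rational-root test: μ = 3 gives p(3) = 0.
Dividing by (μ - 3) leaves μ^2 + 16μ + 63.
The quadratic factors as (μ + 9)·(μ + 7).
Eigenvalues: -9, -7, 3.

-9, -7, 3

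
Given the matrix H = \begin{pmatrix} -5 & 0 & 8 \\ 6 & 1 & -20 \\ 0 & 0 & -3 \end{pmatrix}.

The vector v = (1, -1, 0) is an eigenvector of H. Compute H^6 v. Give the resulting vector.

First find the eigenvalue: Hv = (-5, 5, 0) = -5·(1, -1, 0), so λ = -5.
Then H^6 v = λ^6·v = (-5)^6·(1, -1, 0) = 15625·(1, -1, 0) = (15625, -15625, 0).

(15625, -15625, 0)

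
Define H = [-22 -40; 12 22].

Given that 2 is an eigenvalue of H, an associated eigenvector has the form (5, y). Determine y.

-3

We need (H - 2I)v = 0.
H - 2I = [[-24, -40], [12, 20]].
Row 1: (-24)·5 + (-40)·y = 0
Row 2: (12)·5 + (20)·y = 0
Solving gives y = -3.
Check: H·(5, -3) = (10, -6) = 2·(5, -3).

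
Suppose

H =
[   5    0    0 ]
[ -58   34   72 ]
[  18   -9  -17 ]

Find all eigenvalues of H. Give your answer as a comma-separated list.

Compute the characteristic polynomial p(μ) = det(μI - H).
Cofactor expansion gives p(μ) = μ^3 - 22μ^2 + 155μ - 350.
Try μ = 5: p(5) = 0, so 5 is a root.
Dividing by (μ - 5) leaves μ^2 - 17μ + 70.
The quadratic factors as (μ - 7)·(μ - 10).
Eigenvalues: 5, 7, 10.

5, 7, 10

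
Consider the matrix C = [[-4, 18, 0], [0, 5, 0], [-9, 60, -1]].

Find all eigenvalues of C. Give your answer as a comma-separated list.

Compute the characteristic polynomial p(λ) = det(λI - C).
Expanding the 3×3 determinant: p(λ) = λ^3 - 21λ - 20.
Since p(-4) = 0, λ = -4 is a root.
Dividing by (λ + 4) leaves λ^2 - 4λ - 5.
The quadratic factors as (λ + 1)·(λ - 5).
Eigenvalues: -4, -1, 5.

-4, -1, 5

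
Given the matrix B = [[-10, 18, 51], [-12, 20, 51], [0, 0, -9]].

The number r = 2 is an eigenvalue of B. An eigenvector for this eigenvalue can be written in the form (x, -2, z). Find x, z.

-3, 0

We need (B - 2I)v = 0.
B - 2I = [[-12, 18, 51], [-12, 18, 51], [0, 0, -11]].
Row 1: (-12)·x + (18)·-2 + (51)·z = 0
Row 2: (-12)·x + (18)·-2 + (51)·z = 0
Row 3: (0)·x + (0)·-2 + (-11)·z = 0
Solving gives x = -3, z = 0.
Check: B·(-3, -2, 0) = (-6, -4, 0) = 2·(-3, -2, 0).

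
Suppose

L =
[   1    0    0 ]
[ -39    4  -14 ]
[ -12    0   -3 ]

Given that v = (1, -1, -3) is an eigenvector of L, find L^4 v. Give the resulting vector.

First find the eigenvalue: Lv = (1, -1, -3) = 1·(1, -1, -3), so λ = 1.
Then L^4 v = λ^4·v = 1^4·(1, -1, -3) = 1·(1, -1, -3) = (1, -1, -3).

(1, -1, -3)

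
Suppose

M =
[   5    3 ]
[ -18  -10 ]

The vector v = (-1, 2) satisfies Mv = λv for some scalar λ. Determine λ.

Compute Mv: M·(-1, 2) = (1, -2).
Since Mv = λv, compare component 1: 1 = λ·-1, so λ = -1.

-1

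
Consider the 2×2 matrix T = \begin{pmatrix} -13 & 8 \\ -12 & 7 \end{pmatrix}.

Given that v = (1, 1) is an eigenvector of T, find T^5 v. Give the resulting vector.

(-3125, -3125)

First find the eigenvalue: Tv = (-5, -5) = -5·(1, 1), so λ = -5.
Then T^5 v = λ^5·v = (-5)^5·(1, 1) = -3125·(1, 1) = (-3125, -3125).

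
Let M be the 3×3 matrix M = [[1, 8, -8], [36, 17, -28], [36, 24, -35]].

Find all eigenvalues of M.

Compute the characteristic polynomial p(r) = det(rI - M).
Cofactor expansion gives p(r) = r^3 + 17r^2 + 59r - 77.
Rational-root test: r = 1 gives p(1) = 0.
Dividing by (r - 1) leaves r^2 + 18r + 77.
The quadratic factors as (r + 11)·(r + 7).
Eigenvalues: -11, -7, 1.

-11, -7, 1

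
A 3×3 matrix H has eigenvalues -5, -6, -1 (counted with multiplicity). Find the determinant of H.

det(H) is the product of the eigenvalues: (-5) · (-6) · (-1) = -30.

-30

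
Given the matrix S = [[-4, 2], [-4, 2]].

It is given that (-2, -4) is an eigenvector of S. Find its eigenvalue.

Compute Sv: S·(-2, -4) = (0, 0).
Since Sv = λv, compare component 1: 0 = λ·-2, so λ = 0.

0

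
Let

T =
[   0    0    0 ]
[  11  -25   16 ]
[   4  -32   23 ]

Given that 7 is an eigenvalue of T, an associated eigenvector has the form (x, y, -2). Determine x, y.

We need (T - 7I)v = 0.
T - 7I = [[-7, 0, 0], [11, -32, 16], [4, -32, 16]].
Row 1: (-7)·x + (0)·y + (0)·-2 = 0
Row 2: (11)·x + (-32)·y + (16)·-2 = 0
Row 3: (4)·x + (-32)·y + (16)·-2 = 0
Solving gives x = 0, y = -1.
Check: T·(0, -1, -2) = (0, -7, -14) = 7·(0, -1, -2).

0, -1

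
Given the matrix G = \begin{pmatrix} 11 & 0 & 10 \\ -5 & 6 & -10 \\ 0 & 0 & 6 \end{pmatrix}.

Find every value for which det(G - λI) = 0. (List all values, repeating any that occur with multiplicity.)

6, 6, 11

Compute the characteristic polynomial p(r) = det(rI - G).
Expanding along the first row, p(r) = r^3 - 23r^2 + 168r - 396.
Rational-root test: r = 6 gives p(6) = 0.
Factor out (r - 6): p(r) = (r - 6)·(r^2 - 17r + 66).
The quadratic factors as (r - 6)·(r - 11).
Eigenvalues: 6, 6, 11.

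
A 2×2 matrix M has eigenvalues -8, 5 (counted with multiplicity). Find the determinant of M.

det(M) is the product of the eigenvalues: (-8) · (5) = -40.

-40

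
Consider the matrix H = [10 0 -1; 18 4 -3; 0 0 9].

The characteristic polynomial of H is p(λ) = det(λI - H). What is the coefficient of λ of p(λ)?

p(λ) = λ^3 - 23λ^2 + 166λ - 360.
The coefficient of λ is 166.

166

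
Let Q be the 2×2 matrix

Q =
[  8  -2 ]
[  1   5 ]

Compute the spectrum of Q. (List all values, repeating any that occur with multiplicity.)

6, 7

det(Q - lambda·I) = (8 - lambda)(5 - lambda) - (-2)·(1) = lambda^2 - 13·lambda + 42.
This factors as (lambda - 6)·(lambda - 7) = 0.
Eigenvalues: 6, 7.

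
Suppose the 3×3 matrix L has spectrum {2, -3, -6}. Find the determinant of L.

det(L) is the product of the eigenvalues: (2) · (-3) · (-6) = 36.

36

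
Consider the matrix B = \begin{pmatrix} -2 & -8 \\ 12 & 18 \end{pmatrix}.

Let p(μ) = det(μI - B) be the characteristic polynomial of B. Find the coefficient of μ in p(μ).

-16

The coefficient of μ of det(μI - B) is −trace(B).
trace(B) = (-2) + (18) = 16, so the coefficient is -16.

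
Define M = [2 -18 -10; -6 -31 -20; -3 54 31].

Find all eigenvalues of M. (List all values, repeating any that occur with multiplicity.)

-4, 1, 5

Compute the characteristic polynomial p(λ) = det(λI - M).
Cofactor expansion gives p(λ) = λ^3 - 2λ^2 - 19λ + 20.
Try λ = 1: p(1) = 0, so 1 is a root.
Dividing by (λ - 1) leaves λ^2 - λ - 20.
The quadratic factors as (λ + 4)·(λ - 5).
Eigenvalues: -4, 1, 5.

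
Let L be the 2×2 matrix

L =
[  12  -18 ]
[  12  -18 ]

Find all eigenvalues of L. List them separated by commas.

-6, 0

det(L - μI) = (12 - μ)(-18 - μ) - (-18)·(12) = μ^2 + 6μ.
This factors as (μ + 6)·μ = 0.
Eigenvalues: -6, 0.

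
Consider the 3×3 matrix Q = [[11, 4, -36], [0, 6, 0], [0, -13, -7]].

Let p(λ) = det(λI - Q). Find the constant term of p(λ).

462

p(λ) = λ^3 - 10λ^2 - 53λ + 462.
The constant term is 462.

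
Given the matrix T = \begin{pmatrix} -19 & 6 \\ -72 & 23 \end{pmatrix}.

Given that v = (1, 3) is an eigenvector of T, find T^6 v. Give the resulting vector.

First find the eigenvalue: Tv = (-1, -3) = -1·(1, 3), so λ = -1.
Then T^6 v = λ^6·v = (-1)^6·(1, 3) = 1·(1, 3) = (1, 3).

(1, 3)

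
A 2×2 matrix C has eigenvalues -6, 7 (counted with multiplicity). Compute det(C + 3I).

-30

If C has eigenvalues -6, 7, then C + 3I has eigenvalues -3, 10.
det(C + 3I) = (-3) · (10) = -30.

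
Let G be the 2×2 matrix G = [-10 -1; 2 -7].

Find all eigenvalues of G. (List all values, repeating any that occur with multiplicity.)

-9, -8

det(G - λI) = (-10 - λ)(-7 - λ) - (-1)·(2) = λ^2 + 17λ + 72.
This factors as (λ + 9)·(λ + 8) = 0.
Eigenvalues: -9, -8.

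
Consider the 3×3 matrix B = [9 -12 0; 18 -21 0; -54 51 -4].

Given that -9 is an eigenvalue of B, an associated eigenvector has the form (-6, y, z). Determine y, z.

-9, 27

We need (B + 9I)v = 0.
B + 9I = [[18, -12, 0], [18, -12, 0], [-54, 51, 5]].
Row 1: (18)·-6 + (-12)·y + (0)·z = 0
Row 2: (18)·-6 + (-12)·y + (0)·z = 0
Row 3: (-54)·-6 + (51)·y + (5)·z = 0
Solving gives y = -9, z = 27.
Check: B·(-6, -9, 27) = (54, 81, -243) = -9·(-6, -9, 27).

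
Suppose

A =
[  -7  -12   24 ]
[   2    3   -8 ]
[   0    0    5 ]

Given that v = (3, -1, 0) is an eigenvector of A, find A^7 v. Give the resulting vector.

(-6561, 2187, 0)

First find the eigenvalue: Av = (-9, 3, 0) = -3·(3, -1, 0), so λ = -3.
Then A^7 v = λ^7·v = (-3)^7·(3, -1, 0) = -2187·(3, -1, 0) = (-6561, 2187, 0).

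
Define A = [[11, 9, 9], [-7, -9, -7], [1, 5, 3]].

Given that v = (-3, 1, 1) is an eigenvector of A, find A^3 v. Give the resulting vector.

(-375, 125, 125)

First find the eigenvalue: Av = (-15, 5, 5) = 5·(-3, 1, 1), so λ = 5.
Then A^3 v = λ^3·v = 5^3·(-3, 1, 1) = 125·(-3, 1, 1) = (-375, 125, 125).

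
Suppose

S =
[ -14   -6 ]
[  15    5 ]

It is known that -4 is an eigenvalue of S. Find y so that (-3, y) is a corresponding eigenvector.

We need (S + 4I)v = 0.
S + 4I = [[-10, -6], [15, 9]].
Row 1: (-10)·-3 + (-6)·y = 0
Row 2: (15)·-3 + (9)·y = 0
Solving gives y = 5.
Check: S·(-3, 5) = (12, -20) = -4·(-3, 5).

5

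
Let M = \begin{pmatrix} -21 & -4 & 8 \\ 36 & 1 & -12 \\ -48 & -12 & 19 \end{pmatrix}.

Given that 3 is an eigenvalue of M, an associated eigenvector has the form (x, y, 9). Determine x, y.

3, 0

We need (M - 3I)v = 0.
M - 3I = [[-24, -4, 8], [36, -2, -12], [-48, -12, 16]].
Row 1: (-24)·x + (-4)·y + (8)·9 = 0
Row 2: (36)·x + (-2)·y + (-12)·9 = 0
Row 3: (-48)·x + (-12)·y + (16)·9 = 0
Solving gives x = 3, y = 0.
Check: M·(3, 0, 9) = (9, 0, 27) = 3·(3, 0, 9).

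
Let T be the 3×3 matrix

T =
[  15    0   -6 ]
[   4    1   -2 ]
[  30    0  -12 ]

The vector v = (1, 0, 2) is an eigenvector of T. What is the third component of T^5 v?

First find the eigenvalue: Tv = (3, 0, 6) = 3·(1, 0, 2), so λ = 3.
Then T^5 v = λ^5·v = 3^5·(1, 0, 2) = 243·(1, 0, 2) = (243, 0, 486).

486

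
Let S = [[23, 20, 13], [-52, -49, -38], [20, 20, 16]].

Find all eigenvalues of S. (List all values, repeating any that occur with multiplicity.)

-9, -4, 3

Set up det(tI - S) = 0.
Expanding the 3×3 determinant: p(t) = t^3 + 10t^2 - 3t - 108.
Since p(3) = 0, t = 3 is a root.
Dividing by (t - 3) leaves t^2 + 13t + 36.
The quadratic factors as (t + 9)·(t + 4).
Eigenvalues: -9, -4, 3.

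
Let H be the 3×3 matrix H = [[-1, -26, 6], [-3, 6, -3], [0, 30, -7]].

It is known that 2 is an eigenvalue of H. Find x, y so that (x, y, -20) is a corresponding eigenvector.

We need (H - 2I)v = 0.
H - 2I = [[-3, -26, 6], [-3, 4, -3], [0, 30, -9]].
Row 1: (-3)·x + (-26)·y + (6)·-20 = 0
Row 2: (-3)·x + (4)·y + (-3)·-20 = 0
Row 3: (0)·x + (30)·y + (-9)·-20 = 0
Solving gives x = 12, y = -6.
Check: H·(12, -6, -20) = (24, -12, -40) = 2·(12, -6, -20).

12, -6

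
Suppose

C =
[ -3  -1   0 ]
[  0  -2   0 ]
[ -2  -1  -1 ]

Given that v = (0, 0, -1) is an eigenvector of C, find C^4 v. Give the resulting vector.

First find the eigenvalue: Cv = (0, 0, 1) = -1·(0, 0, -1), so λ = -1.
Then C^4 v = λ^4·v = (-1)^4·(0, 0, -1) = 1·(0, 0, -1) = (0, 0, -1).

(0, 0, -1)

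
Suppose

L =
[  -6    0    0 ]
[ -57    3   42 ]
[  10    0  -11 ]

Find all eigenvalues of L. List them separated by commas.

-11, -6, 3

Compute the characteristic polynomial p(r) = det(rI - L).
Expanding along the first row, p(r) = r^3 + 14r^2 + 15r - 198.
Rational-root test: r = 3 gives p(3) = 0.
Dividing by (r - 3) leaves r^2 + 17r + 66.
The quadratic factors as (r + 11)·(r + 6).
Eigenvalues: -11, -6, 3.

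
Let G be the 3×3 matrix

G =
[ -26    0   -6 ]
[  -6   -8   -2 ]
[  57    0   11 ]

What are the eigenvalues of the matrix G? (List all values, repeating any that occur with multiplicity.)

-8, -8, -7

Set up det(μI - G) = 0.
Expanding the 3×3 determinant: p(μ) = μ^3 + 23μ^2 + 176μ + 448.
Since p(-8) = 0, μ = -8 is a root.
Dividing by (μ + 8) leaves μ^2 + 15μ + 56.
The quadratic factors as (μ + 8)·(μ + 7).
Eigenvalues: -8, -8, -7.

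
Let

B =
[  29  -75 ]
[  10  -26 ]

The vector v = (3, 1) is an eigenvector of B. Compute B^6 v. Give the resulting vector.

(12288, 4096)

First find the eigenvalue: Bv = (12, 4) = 4·(3, 1), so λ = 4.
Then B^6 v = λ^6·v = 4^6·(3, 1) = 4096·(3, 1) = (12288, 4096).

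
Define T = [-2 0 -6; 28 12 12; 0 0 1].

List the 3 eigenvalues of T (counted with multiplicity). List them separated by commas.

-2, 1, 12

Compute the characteristic polynomial p(λ) = det(λI - T).
Expanding along the first row, p(λ) = λ^3 - 11λ^2 - 14λ + 24.
Since p(1) = 0, λ = 1 is a root.
Factor out (λ - 1): p(λ) = (λ - 1)·(λ^2 - 10λ - 24).
The quadratic factors as (λ + 2)·(λ - 12).
Eigenvalues: -2, 1, 12.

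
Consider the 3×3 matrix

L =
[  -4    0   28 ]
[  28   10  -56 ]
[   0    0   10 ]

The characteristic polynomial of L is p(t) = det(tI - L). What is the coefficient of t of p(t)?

20

p(t) = t^3 - 16t^2 + 20t + 400.
The coefficient of t is 20.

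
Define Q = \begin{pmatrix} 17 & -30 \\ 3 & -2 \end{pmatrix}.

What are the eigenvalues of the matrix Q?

det(Q - sI) = (17 - s)(-2 - s) - (-30)·(3) = s^2 - 15s + 56.
This factors as (s - 7)·(s - 8) = 0.
Eigenvalues: 7, 8.

7, 8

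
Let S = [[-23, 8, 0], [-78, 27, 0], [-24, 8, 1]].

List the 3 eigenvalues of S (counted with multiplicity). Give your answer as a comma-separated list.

Compute the characteristic polynomial p(s) = det(sI - S).
Cofactor expansion gives p(s) = s^3 - 5s^2 + 7s - 3.
Rational-root test: s = 1 gives p(1) = 0.
Factor out (s - 1): p(s) = (s - 1)·(s^2 - 4s + 3).
The quadratic factors as (s - 1)·(s - 3).
Eigenvalues: 1, 1, 3.

1, 1, 3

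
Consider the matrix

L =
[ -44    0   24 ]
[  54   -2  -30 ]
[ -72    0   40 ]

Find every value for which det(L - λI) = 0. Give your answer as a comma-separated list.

Compute the characteristic polynomial p(s) = det(sI - L).
Expanding along the first row, p(s) = s^3 + 6s^2 - 24s - 64.
Rational-root test: s = 4 gives p(4) = 0.
Factor out (s - 4): p(s) = (s - 4)·(s^2 + 10s + 16).
The quadratic factors as (s + 8)·(s + 2).
Eigenvalues: -8, -2, 4.

-8, -2, 4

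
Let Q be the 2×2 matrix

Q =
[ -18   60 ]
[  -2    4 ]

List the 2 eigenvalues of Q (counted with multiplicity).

-8, -6

det(Q - lambda·I) = (-18 - lambda)(4 - lambda) - (60)·(-2) = lambda^2 + 14·lambda + 48.
This factors as (lambda + 8)·(lambda + 6) = 0.
Eigenvalues: -8, -6.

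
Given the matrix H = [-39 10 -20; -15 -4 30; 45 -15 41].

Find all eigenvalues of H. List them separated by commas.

Compute the characteristic polynomial p(r) = det(rI - H).
Expanding the 3×3 determinant: p(r) = r^3 + 2r^2 - 107r - 396.
Try r = 11: p(11) = 0, so 11 is a root.
Factor out (r - 11): p(r) = (r - 11)·(r^2 + 13r + 36).
The quadratic factors as (r + 9)·(r + 4).
Eigenvalues: -9, -4, 11.

-9, -4, 11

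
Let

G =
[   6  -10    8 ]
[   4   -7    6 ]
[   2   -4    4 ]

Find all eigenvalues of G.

0, 1, 2

The characteristic polynomial is p(μ) = det(μI - G).
Expanding along the first row, p(μ) = μ^3 - 3μ^2 + 2μ.
Since p(0) = 0, μ = 0 is a root.
Factor out μ: p(μ) = μ·(μ^2 - 3μ + 2).
The quadratic factors as (μ - 1)·(μ - 2).
Eigenvalues: 0, 1, 2.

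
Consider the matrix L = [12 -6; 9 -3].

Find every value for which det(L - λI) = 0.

3, 6

det(L - μI) = (12 - μ)(-3 - μ) - (-6)·(9) = μ^2 - 9μ + 18.
This factors as (μ - 3)·(μ - 6) = 0.
Eigenvalues: 3, 6.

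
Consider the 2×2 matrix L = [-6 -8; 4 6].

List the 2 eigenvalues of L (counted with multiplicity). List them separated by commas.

-2, 2

det(L - λI) = (-6 - λ)(6 - λ) - (-8)·(4) = λ^2 - 4.
This factors as (λ + 2)·(λ - 2) = 0.
Eigenvalues: -2, 2.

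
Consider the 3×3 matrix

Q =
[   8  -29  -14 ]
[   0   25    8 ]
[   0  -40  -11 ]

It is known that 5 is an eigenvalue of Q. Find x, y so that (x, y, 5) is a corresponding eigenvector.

4, -2

We need (Q - 5I)v = 0.
Q - 5I = [[3, -29, -14], [0, 20, 8], [0, -40, -16]].
Row 1: (3)·x + (-29)·y + (-14)·5 = 0
Row 2: (0)·x + (20)·y + (8)·5 = 0
Row 3: (0)·x + (-40)·y + (-16)·5 = 0
Solving gives x = 4, y = -2.
Check: Q·(4, -2, 5) = (20, -10, 25) = 5·(4, -2, 5).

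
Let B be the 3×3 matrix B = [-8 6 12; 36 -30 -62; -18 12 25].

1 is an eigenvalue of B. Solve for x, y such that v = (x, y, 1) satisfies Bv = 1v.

We need (B - 1I)v = 0.
B - 1I = [[-9, 6, 12], [36, -31, -62], [-18, 12, 24]].
Row 1: (-9)·x + (6)·y + (12)·1 = 0
Row 2: (36)·x + (-31)·y + (-62)·1 = 0
Row 3: (-18)·x + (12)·y + (24)·1 = 0
Solving gives x = 0, y = -2.
Check: B·(0, -2, 1) = (0, -2, 1) = 1·(0, -2, 1).

0, -2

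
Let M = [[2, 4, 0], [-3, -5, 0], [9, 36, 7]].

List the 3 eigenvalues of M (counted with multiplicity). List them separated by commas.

-2, -1, 7

Compute the characteristic polynomial p(λ) = det(λI - M).
Cofactor expansion gives p(λ) = λ^3 - 4λ^2 - 19λ - 14.
Rational-root test: λ = -2 gives p(-2) = 0.
Factor out (λ + 2): p(λ) = (λ + 2)·(λ^2 - 6λ - 7).
The quadratic factors as (λ + 1)·(λ - 7).
Eigenvalues: -2, -1, 7.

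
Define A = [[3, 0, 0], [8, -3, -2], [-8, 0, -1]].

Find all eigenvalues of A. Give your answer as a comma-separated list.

-3, -1, 3

Set up det(λI - A) = 0.
Expanding along the first row, p(λ) = λ^3 + λ^2 - 9λ - 9.
Try λ = -1: p(-1) = 0, so -1 is a root.
Dividing by (λ + 1) leaves λ^2 - 9.
The quadratic factors as (λ + 3)·(λ - 3).
Eigenvalues: -3, -1, 3.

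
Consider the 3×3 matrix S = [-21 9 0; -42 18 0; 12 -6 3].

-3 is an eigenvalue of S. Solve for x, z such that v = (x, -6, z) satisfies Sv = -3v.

-3, 0

We need (S + 3I)v = 0.
S + 3I = [[-18, 9, 0], [-42, 21, 0], [12, -6, 6]].
Row 1: (-18)·x + (9)·-6 + (0)·z = 0
Row 2: (-42)·x + (21)·-6 + (0)·z = 0
Row 3: (12)·x + (-6)·-6 + (6)·z = 0
Solving gives x = -3, z = 0.
Check: S·(-3, -6, 0) = (9, 18, 0) = -3·(-3, -6, 0).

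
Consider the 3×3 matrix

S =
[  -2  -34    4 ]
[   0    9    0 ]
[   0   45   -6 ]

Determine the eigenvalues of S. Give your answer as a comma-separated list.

-6, -2, 9

The characteristic polynomial is p(lambda) = det(lambda·I - S).
Expanding the 3×3 determinant: p(lambda) = lambda^3 - lambda^2 - 60·lambda - 108.
Try lambda = -2: p(-2) = 0, so -2 is a root.
Factor out (lambda + 2): p(lambda) = (lambda + 2)·(lambda^2 - 3·lambda - 54).
The quadratic factors as (lambda + 6)·(lambda - 9).
Eigenvalues: -6, -2, 9.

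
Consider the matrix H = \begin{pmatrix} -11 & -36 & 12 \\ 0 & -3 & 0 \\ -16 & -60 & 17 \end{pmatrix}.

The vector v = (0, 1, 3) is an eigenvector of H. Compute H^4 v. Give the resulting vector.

(0, 81, 243)

First find the eigenvalue: Hv = (0, -3, -9) = -3·(0, 1, 3), so λ = -3.
Then H^4 v = λ^4·v = (-3)^4·(0, 1, 3) = 81·(0, 1, 3) = (0, 81, 243).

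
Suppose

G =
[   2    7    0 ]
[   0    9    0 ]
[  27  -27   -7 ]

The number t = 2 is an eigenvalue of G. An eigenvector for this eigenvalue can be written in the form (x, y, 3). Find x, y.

1, 0

We need (G - 2I)v = 0.
G - 2I = [[0, 7, 0], [0, 7, 0], [27, -27, -9]].
Row 1: (0)·x + (7)·y + (0)·3 = 0
Row 2: (0)·x + (7)·y + (0)·3 = 0
Row 3: (27)·x + (-27)·y + (-9)·3 = 0
Solving gives x = 1, y = 0.
Check: G·(1, 0, 3) = (2, 0, 6) = 2·(1, 0, 3).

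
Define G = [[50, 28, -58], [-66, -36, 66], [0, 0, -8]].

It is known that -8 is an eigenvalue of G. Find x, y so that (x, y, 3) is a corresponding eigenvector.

We need (G + 8I)v = 0.
G + 8I = [[58, 28, -58], [-66, -28, 66], [0, 0, 0]].
Row 1: (58)·x + (28)·y + (-58)·3 = 0
Row 2: (-66)·x + (-28)·y + (66)·3 = 0
Row 3: (0)·x + (0)·y + (0)·3 = 0
Solving gives x = 3, y = 0.
Check: G·(3, 0, 3) = (-24, 0, -24) = -8·(3, 0, 3).

3, 0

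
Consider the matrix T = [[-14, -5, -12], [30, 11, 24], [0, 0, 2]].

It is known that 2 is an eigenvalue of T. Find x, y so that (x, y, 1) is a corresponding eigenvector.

-2, 4

We need (T - 2I)v = 0.
T - 2I = [[-16, -5, -12], [30, 9, 24], [0, 0, 0]].
Row 1: (-16)·x + (-5)·y + (-12)·1 = 0
Row 2: (30)·x + (9)·y + (24)·1 = 0
Row 3: (0)·x + (0)·y + (0)·1 = 0
Solving gives x = -2, y = 4.
Check: T·(-2, 4, 1) = (-4, 8, 2) = 2·(-2, 4, 1).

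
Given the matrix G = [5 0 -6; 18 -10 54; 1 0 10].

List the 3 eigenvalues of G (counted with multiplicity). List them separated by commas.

The characteristic polynomial is p(μ) = det(μI - G).
Expanding the 3×3 determinant: p(μ) = μ^3 - 5μ^2 - 94μ + 560.
Rational-root test: μ = 8 gives p(8) = 0.
Dividing by (μ - 8) leaves μ^2 + 3μ - 70.
The quadratic factors as (μ + 10)·(μ - 7).
Eigenvalues: -10, 7, 8.

-10, 7, 8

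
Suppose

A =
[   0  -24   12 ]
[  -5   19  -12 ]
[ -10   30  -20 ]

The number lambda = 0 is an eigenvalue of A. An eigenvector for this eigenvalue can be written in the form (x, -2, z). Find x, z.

We need (A)v = 0.
A = [[0, -24, 12], [-5, 19, -12], [-10, 30, -20]].
Row 1: (0)·x + (-24)·-2 + (12)·z = 0
Row 2: (-5)·x + (19)·-2 + (-12)·z = 0
Row 3: (-10)·x + (30)·-2 + (-20)·z = 0
Solving gives x = 2, z = -4.
Check: A·(2, -2, -4) = (0, 0, 0) = 0·(2, -2, -4).

2, -4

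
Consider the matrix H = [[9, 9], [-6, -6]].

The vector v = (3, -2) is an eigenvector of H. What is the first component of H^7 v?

6561

First find the eigenvalue: Hv = (9, -6) = 3·(3, -2), so λ = 3.
Then H^7 v = λ^7·v = 3^7·(3, -2) = 2187·(3, -2) = (6561, -4374).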